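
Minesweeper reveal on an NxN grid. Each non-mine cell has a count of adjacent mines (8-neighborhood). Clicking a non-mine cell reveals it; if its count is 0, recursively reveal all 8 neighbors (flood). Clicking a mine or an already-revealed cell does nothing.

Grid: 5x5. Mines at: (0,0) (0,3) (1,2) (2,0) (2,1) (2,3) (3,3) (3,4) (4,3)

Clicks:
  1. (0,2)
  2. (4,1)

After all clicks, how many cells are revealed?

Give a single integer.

Answer: 7

Derivation:
Click 1 (0,2) count=2: revealed 1 new [(0,2)] -> total=1
Click 2 (4,1) count=0: revealed 6 new [(3,0) (3,1) (3,2) (4,0) (4,1) (4,2)] -> total=7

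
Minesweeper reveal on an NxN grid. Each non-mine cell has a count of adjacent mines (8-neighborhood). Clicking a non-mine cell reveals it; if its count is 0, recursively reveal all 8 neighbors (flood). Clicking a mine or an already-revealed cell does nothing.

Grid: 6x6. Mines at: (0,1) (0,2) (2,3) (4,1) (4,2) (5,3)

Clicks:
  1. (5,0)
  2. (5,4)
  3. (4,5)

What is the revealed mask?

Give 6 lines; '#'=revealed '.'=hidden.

Answer: ...###
...###
....##
....##
....##
#...##

Derivation:
Click 1 (5,0) count=1: revealed 1 new [(5,0)] -> total=1
Click 2 (5,4) count=1: revealed 1 new [(5,4)] -> total=2
Click 3 (4,5) count=0: revealed 13 new [(0,3) (0,4) (0,5) (1,3) (1,4) (1,5) (2,4) (2,5) (3,4) (3,5) (4,4) (4,5) (5,5)] -> total=15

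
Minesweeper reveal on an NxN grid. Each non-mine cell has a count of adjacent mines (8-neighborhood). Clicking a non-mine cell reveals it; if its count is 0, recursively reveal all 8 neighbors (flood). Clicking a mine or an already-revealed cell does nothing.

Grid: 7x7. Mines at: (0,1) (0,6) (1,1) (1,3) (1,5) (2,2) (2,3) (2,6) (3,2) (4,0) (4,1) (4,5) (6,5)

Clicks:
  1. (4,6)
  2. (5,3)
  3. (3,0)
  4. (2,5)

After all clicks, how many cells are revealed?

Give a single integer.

Click 1 (4,6) count=1: revealed 1 new [(4,6)] -> total=1
Click 2 (5,3) count=0: revealed 13 new [(4,2) (4,3) (4,4) (5,0) (5,1) (5,2) (5,3) (5,4) (6,0) (6,1) (6,2) (6,3) (6,4)] -> total=14
Click 3 (3,0) count=2: revealed 1 new [(3,0)] -> total=15
Click 4 (2,5) count=2: revealed 1 new [(2,5)] -> total=16

Answer: 16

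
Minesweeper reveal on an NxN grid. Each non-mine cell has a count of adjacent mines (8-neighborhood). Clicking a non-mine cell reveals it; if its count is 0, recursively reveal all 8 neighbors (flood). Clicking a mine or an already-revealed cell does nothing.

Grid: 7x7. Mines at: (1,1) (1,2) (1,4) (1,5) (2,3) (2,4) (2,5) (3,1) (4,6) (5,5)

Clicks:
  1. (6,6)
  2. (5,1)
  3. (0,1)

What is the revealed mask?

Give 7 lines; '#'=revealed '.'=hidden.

Click 1 (6,6) count=1: revealed 1 new [(6,6)] -> total=1
Click 2 (5,1) count=0: revealed 18 new [(3,2) (3,3) (3,4) (4,0) (4,1) (4,2) (4,3) (4,4) (5,0) (5,1) (5,2) (5,3) (5,4) (6,0) (6,1) (6,2) (6,3) (6,4)] -> total=19
Click 3 (0,1) count=2: revealed 1 new [(0,1)] -> total=20

Answer: .#.....
.......
.......
..###..
#####..
#####..
#####.#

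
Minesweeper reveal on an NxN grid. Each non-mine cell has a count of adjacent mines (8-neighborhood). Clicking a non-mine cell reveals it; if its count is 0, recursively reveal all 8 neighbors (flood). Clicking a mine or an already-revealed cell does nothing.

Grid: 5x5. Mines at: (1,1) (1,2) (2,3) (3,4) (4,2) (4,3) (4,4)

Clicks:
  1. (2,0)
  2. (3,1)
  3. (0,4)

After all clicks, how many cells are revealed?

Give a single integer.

Answer: 6

Derivation:
Click 1 (2,0) count=1: revealed 1 new [(2,0)] -> total=1
Click 2 (3,1) count=1: revealed 1 new [(3,1)] -> total=2
Click 3 (0,4) count=0: revealed 4 new [(0,3) (0,4) (1,3) (1,4)] -> total=6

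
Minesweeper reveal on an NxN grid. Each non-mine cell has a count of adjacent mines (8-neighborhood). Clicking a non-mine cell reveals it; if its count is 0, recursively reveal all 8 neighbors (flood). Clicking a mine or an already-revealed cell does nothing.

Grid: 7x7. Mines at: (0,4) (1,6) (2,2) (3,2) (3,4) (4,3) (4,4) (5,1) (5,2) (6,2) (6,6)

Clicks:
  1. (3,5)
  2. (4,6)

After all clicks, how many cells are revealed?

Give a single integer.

Answer: 8

Derivation:
Click 1 (3,5) count=2: revealed 1 new [(3,5)] -> total=1
Click 2 (4,6) count=0: revealed 7 new [(2,5) (2,6) (3,6) (4,5) (4,6) (5,5) (5,6)] -> total=8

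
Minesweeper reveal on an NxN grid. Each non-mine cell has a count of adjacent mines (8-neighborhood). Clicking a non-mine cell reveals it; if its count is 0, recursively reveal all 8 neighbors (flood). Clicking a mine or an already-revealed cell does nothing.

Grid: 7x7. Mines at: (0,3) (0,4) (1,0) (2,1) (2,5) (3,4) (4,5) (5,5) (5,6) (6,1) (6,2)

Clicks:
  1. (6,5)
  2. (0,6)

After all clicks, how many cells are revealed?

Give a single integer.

Click 1 (6,5) count=2: revealed 1 new [(6,5)] -> total=1
Click 2 (0,6) count=0: revealed 4 new [(0,5) (0,6) (1,5) (1,6)] -> total=5

Answer: 5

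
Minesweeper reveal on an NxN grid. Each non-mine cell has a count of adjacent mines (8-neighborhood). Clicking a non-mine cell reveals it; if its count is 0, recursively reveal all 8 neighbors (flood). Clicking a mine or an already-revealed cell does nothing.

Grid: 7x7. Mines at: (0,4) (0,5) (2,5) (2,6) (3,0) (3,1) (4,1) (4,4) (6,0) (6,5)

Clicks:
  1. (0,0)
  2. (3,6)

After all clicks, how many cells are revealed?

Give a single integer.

Click 1 (0,0) count=0: revealed 17 new [(0,0) (0,1) (0,2) (0,3) (1,0) (1,1) (1,2) (1,3) (1,4) (2,0) (2,1) (2,2) (2,3) (2,4) (3,2) (3,3) (3,4)] -> total=17
Click 2 (3,6) count=2: revealed 1 new [(3,6)] -> total=18

Answer: 18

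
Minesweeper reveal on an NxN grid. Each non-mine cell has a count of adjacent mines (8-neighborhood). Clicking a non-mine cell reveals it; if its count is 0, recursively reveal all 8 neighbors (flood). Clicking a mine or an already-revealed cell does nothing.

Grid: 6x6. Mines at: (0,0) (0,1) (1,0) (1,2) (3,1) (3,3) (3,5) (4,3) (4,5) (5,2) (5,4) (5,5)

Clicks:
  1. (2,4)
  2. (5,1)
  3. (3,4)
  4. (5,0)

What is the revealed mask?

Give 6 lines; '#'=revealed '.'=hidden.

Click 1 (2,4) count=2: revealed 1 new [(2,4)] -> total=1
Click 2 (5,1) count=1: revealed 1 new [(5,1)] -> total=2
Click 3 (3,4) count=4: revealed 1 new [(3,4)] -> total=3
Click 4 (5,0) count=0: revealed 3 new [(4,0) (4,1) (5,0)] -> total=6

Answer: ......
......
....#.
....#.
##....
##....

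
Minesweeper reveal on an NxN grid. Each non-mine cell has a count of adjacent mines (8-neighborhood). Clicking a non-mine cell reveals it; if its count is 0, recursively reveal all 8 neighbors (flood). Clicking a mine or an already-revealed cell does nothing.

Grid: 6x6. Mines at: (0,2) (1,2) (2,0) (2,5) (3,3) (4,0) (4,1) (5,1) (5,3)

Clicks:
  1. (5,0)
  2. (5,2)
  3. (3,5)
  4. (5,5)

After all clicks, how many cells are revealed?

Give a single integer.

Answer: 8

Derivation:
Click 1 (5,0) count=3: revealed 1 new [(5,0)] -> total=1
Click 2 (5,2) count=3: revealed 1 new [(5,2)] -> total=2
Click 3 (3,5) count=1: revealed 1 new [(3,5)] -> total=3
Click 4 (5,5) count=0: revealed 5 new [(3,4) (4,4) (4,5) (5,4) (5,5)] -> total=8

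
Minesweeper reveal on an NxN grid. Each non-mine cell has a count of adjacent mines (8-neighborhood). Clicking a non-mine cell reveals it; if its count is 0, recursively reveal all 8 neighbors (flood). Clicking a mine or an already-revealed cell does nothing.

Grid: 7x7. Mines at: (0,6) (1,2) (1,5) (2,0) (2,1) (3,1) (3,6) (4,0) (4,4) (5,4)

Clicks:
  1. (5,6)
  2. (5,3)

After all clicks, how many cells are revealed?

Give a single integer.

Answer: 7

Derivation:
Click 1 (5,6) count=0: revealed 6 new [(4,5) (4,6) (5,5) (5,6) (6,5) (6,6)] -> total=6
Click 2 (5,3) count=2: revealed 1 new [(5,3)] -> total=7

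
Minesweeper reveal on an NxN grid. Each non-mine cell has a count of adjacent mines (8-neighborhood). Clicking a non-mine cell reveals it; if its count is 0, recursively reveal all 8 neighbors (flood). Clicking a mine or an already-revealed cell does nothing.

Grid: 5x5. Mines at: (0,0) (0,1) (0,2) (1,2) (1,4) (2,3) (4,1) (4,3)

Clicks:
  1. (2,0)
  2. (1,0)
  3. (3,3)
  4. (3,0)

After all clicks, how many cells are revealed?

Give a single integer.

Answer: 7

Derivation:
Click 1 (2,0) count=0: revealed 6 new [(1,0) (1,1) (2,0) (2,1) (3,0) (3,1)] -> total=6
Click 2 (1,0) count=2: revealed 0 new [(none)] -> total=6
Click 3 (3,3) count=2: revealed 1 new [(3,3)] -> total=7
Click 4 (3,0) count=1: revealed 0 new [(none)] -> total=7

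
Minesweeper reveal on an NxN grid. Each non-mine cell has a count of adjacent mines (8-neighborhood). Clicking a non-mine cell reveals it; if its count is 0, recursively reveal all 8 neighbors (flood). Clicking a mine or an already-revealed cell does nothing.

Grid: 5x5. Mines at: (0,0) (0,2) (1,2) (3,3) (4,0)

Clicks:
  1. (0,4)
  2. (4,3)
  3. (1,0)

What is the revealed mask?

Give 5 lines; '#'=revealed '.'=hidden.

Answer: ...##
#..##
...##
.....
...#.

Derivation:
Click 1 (0,4) count=0: revealed 6 new [(0,3) (0,4) (1,3) (1,4) (2,3) (2,4)] -> total=6
Click 2 (4,3) count=1: revealed 1 new [(4,3)] -> total=7
Click 3 (1,0) count=1: revealed 1 new [(1,0)] -> total=8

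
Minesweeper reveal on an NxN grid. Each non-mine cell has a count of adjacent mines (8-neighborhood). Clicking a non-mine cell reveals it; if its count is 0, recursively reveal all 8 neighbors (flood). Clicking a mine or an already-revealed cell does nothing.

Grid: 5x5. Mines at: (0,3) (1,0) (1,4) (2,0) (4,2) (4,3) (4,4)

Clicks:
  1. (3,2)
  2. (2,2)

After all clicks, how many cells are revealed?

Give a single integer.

Click 1 (3,2) count=2: revealed 1 new [(3,2)] -> total=1
Click 2 (2,2) count=0: revealed 8 new [(1,1) (1,2) (1,3) (2,1) (2,2) (2,3) (3,1) (3,3)] -> total=9

Answer: 9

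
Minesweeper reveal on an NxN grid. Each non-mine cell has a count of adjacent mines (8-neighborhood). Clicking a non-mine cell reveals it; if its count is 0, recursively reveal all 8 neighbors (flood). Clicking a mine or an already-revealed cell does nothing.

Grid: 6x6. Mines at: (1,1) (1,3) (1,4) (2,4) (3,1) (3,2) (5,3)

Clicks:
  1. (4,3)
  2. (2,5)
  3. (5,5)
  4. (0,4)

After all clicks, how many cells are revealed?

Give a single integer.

Answer: 9

Derivation:
Click 1 (4,3) count=2: revealed 1 new [(4,3)] -> total=1
Click 2 (2,5) count=2: revealed 1 new [(2,5)] -> total=2
Click 3 (5,5) count=0: revealed 6 new [(3,4) (3,5) (4,4) (4,5) (5,4) (5,5)] -> total=8
Click 4 (0,4) count=2: revealed 1 new [(0,4)] -> total=9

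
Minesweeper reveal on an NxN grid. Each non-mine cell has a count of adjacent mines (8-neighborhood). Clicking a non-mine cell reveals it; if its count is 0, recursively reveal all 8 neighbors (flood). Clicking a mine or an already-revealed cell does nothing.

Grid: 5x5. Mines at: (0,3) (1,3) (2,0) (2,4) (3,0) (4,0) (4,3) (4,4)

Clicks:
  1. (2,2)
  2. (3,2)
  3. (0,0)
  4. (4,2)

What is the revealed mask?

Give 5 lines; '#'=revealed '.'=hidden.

Click 1 (2,2) count=1: revealed 1 new [(2,2)] -> total=1
Click 2 (3,2) count=1: revealed 1 new [(3,2)] -> total=2
Click 3 (0,0) count=0: revealed 6 new [(0,0) (0,1) (0,2) (1,0) (1,1) (1,2)] -> total=8
Click 4 (4,2) count=1: revealed 1 new [(4,2)] -> total=9

Answer: ###..
###..
..#..
..#..
..#..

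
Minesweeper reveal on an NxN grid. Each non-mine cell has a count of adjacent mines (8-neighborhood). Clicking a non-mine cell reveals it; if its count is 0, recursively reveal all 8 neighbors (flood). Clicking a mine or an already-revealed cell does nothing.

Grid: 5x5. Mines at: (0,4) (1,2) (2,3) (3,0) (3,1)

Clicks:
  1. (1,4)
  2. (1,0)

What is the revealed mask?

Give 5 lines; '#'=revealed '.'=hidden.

Click 1 (1,4) count=2: revealed 1 new [(1,4)] -> total=1
Click 2 (1,0) count=0: revealed 6 new [(0,0) (0,1) (1,0) (1,1) (2,0) (2,1)] -> total=7

Answer: ##...
##..#
##...
.....
.....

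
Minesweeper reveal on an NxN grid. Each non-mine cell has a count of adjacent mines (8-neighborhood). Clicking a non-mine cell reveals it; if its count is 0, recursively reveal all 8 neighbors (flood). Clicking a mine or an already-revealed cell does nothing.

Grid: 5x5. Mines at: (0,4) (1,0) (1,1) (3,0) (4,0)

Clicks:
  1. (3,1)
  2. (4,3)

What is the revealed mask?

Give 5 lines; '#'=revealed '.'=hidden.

Click 1 (3,1) count=2: revealed 1 new [(3,1)] -> total=1
Click 2 (4,3) count=0: revealed 14 new [(1,2) (1,3) (1,4) (2,1) (2,2) (2,3) (2,4) (3,2) (3,3) (3,4) (4,1) (4,2) (4,3) (4,4)] -> total=15

Answer: .....
..###
.####
.####
.####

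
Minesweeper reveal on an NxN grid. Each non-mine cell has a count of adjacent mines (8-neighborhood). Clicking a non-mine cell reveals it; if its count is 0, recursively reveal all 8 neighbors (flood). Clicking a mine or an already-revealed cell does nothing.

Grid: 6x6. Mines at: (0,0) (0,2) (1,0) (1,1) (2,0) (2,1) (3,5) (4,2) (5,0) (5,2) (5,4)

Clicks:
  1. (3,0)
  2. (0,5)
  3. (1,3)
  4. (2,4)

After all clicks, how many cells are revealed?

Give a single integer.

Answer: 15

Derivation:
Click 1 (3,0) count=2: revealed 1 new [(3,0)] -> total=1
Click 2 (0,5) count=0: revealed 14 new [(0,3) (0,4) (0,5) (1,2) (1,3) (1,4) (1,5) (2,2) (2,3) (2,4) (2,5) (3,2) (3,3) (3,4)] -> total=15
Click 3 (1,3) count=1: revealed 0 new [(none)] -> total=15
Click 4 (2,4) count=1: revealed 0 new [(none)] -> total=15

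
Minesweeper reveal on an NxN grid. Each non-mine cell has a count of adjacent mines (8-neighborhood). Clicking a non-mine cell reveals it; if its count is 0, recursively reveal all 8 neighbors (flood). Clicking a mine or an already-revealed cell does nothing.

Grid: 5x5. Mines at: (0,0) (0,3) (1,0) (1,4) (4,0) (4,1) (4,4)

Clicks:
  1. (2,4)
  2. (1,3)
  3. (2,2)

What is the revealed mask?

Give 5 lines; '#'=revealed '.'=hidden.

Click 1 (2,4) count=1: revealed 1 new [(2,4)] -> total=1
Click 2 (1,3) count=2: revealed 1 new [(1,3)] -> total=2
Click 3 (2,2) count=0: revealed 8 new [(1,1) (1,2) (2,1) (2,2) (2,3) (3,1) (3,2) (3,3)] -> total=10

Answer: .....
.###.
.####
.###.
.....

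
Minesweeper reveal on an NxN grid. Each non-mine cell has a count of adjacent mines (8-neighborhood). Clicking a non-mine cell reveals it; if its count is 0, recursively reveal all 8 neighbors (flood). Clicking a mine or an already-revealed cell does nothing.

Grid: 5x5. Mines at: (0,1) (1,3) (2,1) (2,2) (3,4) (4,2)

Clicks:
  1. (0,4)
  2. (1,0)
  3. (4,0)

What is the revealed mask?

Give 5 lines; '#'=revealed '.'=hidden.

Answer: ....#
#....
.....
##...
##...

Derivation:
Click 1 (0,4) count=1: revealed 1 new [(0,4)] -> total=1
Click 2 (1,0) count=2: revealed 1 new [(1,0)] -> total=2
Click 3 (4,0) count=0: revealed 4 new [(3,0) (3,1) (4,0) (4,1)] -> total=6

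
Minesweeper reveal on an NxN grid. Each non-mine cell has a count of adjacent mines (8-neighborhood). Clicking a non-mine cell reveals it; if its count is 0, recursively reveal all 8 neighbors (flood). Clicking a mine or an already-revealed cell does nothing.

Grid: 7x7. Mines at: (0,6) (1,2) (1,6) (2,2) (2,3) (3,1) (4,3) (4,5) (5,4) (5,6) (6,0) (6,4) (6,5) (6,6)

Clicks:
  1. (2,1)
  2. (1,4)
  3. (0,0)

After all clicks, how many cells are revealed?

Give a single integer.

Answer: 7

Derivation:
Click 1 (2,1) count=3: revealed 1 new [(2,1)] -> total=1
Click 2 (1,4) count=1: revealed 1 new [(1,4)] -> total=2
Click 3 (0,0) count=0: revealed 5 new [(0,0) (0,1) (1,0) (1,1) (2,0)] -> total=7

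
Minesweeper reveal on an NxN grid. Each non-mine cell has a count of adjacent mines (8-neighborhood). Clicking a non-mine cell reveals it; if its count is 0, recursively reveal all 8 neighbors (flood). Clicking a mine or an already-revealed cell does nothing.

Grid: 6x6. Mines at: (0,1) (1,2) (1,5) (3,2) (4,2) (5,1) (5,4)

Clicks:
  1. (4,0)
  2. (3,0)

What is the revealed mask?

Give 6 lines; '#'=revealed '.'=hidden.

Click 1 (4,0) count=1: revealed 1 new [(4,0)] -> total=1
Click 2 (3,0) count=0: revealed 7 new [(1,0) (1,1) (2,0) (2,1) (3,0) (3,1) (4,1)] -> total=8

Answer: ......
##....
##....
##....
##....
......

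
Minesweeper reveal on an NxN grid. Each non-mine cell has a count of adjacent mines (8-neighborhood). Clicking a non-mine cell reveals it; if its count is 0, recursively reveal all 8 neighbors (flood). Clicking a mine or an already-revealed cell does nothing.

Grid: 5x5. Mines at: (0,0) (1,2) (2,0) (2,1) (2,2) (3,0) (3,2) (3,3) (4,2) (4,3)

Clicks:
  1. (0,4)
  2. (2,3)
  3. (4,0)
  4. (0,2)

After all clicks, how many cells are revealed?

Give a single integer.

Answer: 8

Derivation:
Click 1 (0,4) count=0: revealed 6 new [(0,3) (0,4) (1,3) (1,4) (2,3) (2,4)] -> total=6
Click 2 (2,3) count=4: revealed 0 new [(none)] -> total=6
Click 3 (4,0) count=1: revealed 1 new [(4,0)] -> total=7
Click 4 (0,2) count=1: revealed 1 new [(0,2)] -> total=8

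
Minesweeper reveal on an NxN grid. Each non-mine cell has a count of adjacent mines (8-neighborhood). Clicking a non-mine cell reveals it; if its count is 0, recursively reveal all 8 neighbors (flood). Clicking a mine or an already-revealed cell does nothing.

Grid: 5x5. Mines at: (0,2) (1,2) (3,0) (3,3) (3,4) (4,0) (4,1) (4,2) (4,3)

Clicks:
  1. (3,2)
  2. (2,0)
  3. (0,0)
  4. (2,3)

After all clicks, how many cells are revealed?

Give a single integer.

Answer: 8

Derivation:
Click 1 (3,2) count=4: revealed 1 new [(3,2)] -> total=1
Click 2 (2,0) count=1: revealed 1 new [(2,0)] -> total=2
Click 3 (0,0) count=0: revealed 5 new [(0,0) (0,1) (1,0) (1,1) (2,1)] -> total=7
Click 4 (2,3) count=3: revealed 1 new [(2,3)] -> total=8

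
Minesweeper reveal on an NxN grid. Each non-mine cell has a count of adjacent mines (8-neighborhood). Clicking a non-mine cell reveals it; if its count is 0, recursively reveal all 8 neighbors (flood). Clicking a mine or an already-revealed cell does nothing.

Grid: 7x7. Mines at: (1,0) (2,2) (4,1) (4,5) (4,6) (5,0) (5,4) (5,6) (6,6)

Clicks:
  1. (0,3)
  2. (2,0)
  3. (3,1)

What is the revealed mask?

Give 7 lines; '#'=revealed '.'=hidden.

Click 1 (0,3) count=0: revealed 20 new [(0,1) (0,2) (0,3) (0,4) (0,5) (0,6) (1,1) (1,2) (1,3) (1,4) (1,5) (1,6) (2,3) (2,4) (2,5) (2,6) (3,3) (3,4) (3,5) (3,6)] -> total=20
Click 2 (2,0) count=1: revealed 1 new [(2,0)] -> total=21
Click 3 (3,1) count=2: revealed 1 new [(3,1)] -> total=22

Answer: .######
.######
#..####
.#.####
.......
.......
.......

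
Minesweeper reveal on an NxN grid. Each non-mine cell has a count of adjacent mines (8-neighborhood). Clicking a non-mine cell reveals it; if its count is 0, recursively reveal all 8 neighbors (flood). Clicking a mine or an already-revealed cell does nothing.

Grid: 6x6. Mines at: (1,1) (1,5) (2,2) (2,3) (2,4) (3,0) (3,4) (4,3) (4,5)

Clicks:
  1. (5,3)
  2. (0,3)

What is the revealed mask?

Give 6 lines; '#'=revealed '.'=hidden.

Answer: ..###.
..###.
......
......
......
...#..

Derivation:
Click 1 (5,3) count=1: revealed 1 new [(5,3)] -> total=1
Click 2 (0,3) count=0: revealed 6 new [(0,2) (0,3) (0,4) (1,2) (1,3) (1,4)] -> total=7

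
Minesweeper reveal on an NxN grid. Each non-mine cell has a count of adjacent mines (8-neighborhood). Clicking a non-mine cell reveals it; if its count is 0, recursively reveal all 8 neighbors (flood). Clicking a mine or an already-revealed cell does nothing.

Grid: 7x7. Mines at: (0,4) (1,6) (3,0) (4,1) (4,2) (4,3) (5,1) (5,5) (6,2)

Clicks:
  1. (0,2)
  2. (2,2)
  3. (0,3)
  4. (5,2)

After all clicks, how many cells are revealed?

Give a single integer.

Click 1 (0,2) count=0: revealed 26 new [(0,0) (0,1) (0,2) (0,3) (1,0) (1,1) (1,2) (1,3) (1,4) (1,5) (2,0) (2,1) (2,2) (2,3) (2,4) (2,5) (2,6) (3,1) (3,2) (3,3) (3,4) (3,5) (3,6) (4,4) (4,5) (4,6)] -> total=26
Click 2 (2,2) count=0: revealed 0 new [(none)] -> total=26
Click 3 (0,3) count=1: revealed 0 new [(none)] -> total=26
Click 4 (5,2) count=5: revealed 1 new [(5,2)] -> total=27

Answer: 27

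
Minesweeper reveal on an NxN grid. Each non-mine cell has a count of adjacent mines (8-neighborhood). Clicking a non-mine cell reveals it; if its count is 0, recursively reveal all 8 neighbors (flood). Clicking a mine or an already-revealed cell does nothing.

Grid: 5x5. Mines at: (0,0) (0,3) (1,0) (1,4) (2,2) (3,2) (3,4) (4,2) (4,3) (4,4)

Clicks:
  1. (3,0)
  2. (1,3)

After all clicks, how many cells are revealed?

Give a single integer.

Click 1 (3,0) count=0: revealed 6 new [(2,0) (2,1) (3,0) (3,1) (4,0) (4,1)] -> total=6
Click 2 (1,3) count=3: revealed 1 new [(1,3)] -> total=7

Answer: 7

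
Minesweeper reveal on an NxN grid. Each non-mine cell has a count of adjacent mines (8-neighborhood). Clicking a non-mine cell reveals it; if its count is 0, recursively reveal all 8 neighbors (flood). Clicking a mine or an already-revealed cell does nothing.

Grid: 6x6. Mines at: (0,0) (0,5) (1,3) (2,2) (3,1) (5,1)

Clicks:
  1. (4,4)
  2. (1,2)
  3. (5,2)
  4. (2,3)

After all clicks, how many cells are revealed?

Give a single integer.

Answer: 18

Derivation:
Click 1 (4,4) count=0: revealed 17 new [(1,4) (1,5) (2,3) (2,4) (2,5) (3,2) (3,3) (3,4) (3,5) (4,2) (4,3) (4,4) (4,5) (5,2) (5,3) (5,4) (5,5)] -> total=17
Click 2 (1,2) count=2: revealed 1 new [(1,2)] -> total=18
Click 3 (5,2) count=1: revealed 0 new [(none)] -> total=18
Click 4 (2,3) count=2: revealed 0 new [(none)] -> total=18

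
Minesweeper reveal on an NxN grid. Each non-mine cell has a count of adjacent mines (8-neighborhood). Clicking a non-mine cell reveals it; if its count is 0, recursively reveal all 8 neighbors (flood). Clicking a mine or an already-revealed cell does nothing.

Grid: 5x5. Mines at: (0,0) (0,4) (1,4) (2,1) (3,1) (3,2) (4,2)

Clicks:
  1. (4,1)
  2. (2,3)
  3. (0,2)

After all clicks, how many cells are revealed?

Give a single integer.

Answer: 8

Derivation:
Click 1 (4,1) count=3: revealed 1 new [(4,1)] -> total=1
Click 2 (2,3) count=2: revealed 1 new [(2,3)] -> total=2
Click 3 (0,2) count=0: revealed 6 new [(0,1) (0,2) (0,3) (1,1) (1,2) (1,3)] -> total=8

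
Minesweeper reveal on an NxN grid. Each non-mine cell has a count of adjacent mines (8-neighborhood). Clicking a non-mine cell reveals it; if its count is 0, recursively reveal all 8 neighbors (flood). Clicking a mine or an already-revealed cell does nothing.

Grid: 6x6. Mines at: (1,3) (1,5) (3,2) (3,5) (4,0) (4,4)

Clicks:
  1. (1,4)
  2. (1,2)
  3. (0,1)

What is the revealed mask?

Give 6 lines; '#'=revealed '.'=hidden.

Answer: ###...
###.#.
###...
##....
......
......

Derivation:
Click 1 (1,4) count=2: revealed 1 new [(1,4)] -> total=1
Click 2 (1,2) count=1: revealed 1 new [(1,2)] -> total=2
Click 3 (0,1) count=0: revealed 10 new [(0,0) (0,1) (0,2) (1,0) (1,1) (2,0) (2,1) (2,2) (3,0) (3,1)] -> total=12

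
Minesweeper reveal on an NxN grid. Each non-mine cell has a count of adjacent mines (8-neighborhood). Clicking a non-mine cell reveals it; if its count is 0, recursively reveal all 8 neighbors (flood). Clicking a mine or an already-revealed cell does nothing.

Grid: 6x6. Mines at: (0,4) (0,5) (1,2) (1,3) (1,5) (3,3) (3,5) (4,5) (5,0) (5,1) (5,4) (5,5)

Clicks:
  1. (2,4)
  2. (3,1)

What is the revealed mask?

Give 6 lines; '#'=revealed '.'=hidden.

Answer: ##....
##....
###.#.
###...
###...
......

Derivation:
Click 1 (2,4) count=4: revealed 1 new [(2,4)] -> total=1
Click 2 (3,1) count=0: revealed 13 new [(0,0) (0,1) (1,0) (1,1) (2,0) (2,1) (2,2) (3,0) (3,1) (3,2) (4,0) (4,1) (4,2)] -> total=14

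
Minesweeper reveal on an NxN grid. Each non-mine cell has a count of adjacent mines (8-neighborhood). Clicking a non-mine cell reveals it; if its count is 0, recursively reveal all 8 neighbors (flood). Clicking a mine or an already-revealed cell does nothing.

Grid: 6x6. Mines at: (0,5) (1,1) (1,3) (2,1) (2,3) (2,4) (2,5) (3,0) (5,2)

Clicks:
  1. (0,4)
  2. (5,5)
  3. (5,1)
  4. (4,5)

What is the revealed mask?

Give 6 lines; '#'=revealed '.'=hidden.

Click 1 (0,4) count=2: revealed 1 new [(0,4)] -> total=1
Click 2 (5,5) count=0: revealed 9 new [(3,3) (3,4) (3,5) (4,3) (4,4) (4,5) (5,3) (5,4) (5,5)] -> total=10
Click 3 (5,1) count=1: revealed 1 new [(5,1)] -> total=11
Click 4 (4,5) count=0: revealed 0 new [(none)] -> total=11

Answer: ....#.
......
......
...###
...###
.#.###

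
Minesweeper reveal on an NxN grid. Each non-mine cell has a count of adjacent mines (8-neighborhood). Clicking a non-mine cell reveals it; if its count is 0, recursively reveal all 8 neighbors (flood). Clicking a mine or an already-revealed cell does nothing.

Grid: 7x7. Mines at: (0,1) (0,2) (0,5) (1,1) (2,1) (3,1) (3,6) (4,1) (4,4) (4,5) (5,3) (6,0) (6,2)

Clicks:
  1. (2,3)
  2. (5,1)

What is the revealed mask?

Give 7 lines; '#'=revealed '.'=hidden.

Click 1 (2,3) count=0: revealed 12 new [(1,2) (1,3) (1,4) (1,5) (2,2) (2,3) (2,4) (2,5) (3,2) (3,3) (3,4) (3,5)] -> total=12
Click 2 (5,1) count=3: revealed 1 new [(5,1)] -> total=13

Answer: .......
..####.
..####.
..####.
.......
.#.....
.......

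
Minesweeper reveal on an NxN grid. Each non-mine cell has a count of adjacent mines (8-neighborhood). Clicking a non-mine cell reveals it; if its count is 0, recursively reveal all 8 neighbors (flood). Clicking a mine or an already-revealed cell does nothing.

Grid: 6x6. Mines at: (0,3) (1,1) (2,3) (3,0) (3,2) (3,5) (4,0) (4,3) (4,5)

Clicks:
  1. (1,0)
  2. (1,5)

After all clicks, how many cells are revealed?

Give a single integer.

Click 1 (1,0) count=1: revealed 1 new [(1,0)] -> total=1
Click 2 (1,5) count=0: revealed 6 new [(0,4) (0,5) (1,4) (1,5) (2,4) (2,5)] -> total=7

Answer: 7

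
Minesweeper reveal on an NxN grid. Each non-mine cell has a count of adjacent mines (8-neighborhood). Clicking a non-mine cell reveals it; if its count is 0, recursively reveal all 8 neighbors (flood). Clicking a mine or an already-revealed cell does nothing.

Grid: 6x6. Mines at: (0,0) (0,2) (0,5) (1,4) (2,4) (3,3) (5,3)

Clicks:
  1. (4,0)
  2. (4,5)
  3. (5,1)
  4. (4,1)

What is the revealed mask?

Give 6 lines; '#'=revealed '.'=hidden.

Answer: ......
###...
###...
###.##
###.##
###.##

Derivation:
Click 1 (4,0) count=0: revealed 15 new [(1,0) (1,1) (1,2) (2,0) (2,1) (2,2) (3,0) (3,1) (3,2) (4,0) (4,1) (4,2) (5,0) (5,1) (5,2)] -> total=15
Click 2 (4,5) count=0: revealed 6 new [(3,4) (3,5) (4,4) (4,5) (5,4) (5,5)] -> total=21
Click 3 (5,1) count=0: revealed 0 new [(none)] -> total=21
Click 4 (4,1) count=0: revealed 0 new [(none)] -> total=21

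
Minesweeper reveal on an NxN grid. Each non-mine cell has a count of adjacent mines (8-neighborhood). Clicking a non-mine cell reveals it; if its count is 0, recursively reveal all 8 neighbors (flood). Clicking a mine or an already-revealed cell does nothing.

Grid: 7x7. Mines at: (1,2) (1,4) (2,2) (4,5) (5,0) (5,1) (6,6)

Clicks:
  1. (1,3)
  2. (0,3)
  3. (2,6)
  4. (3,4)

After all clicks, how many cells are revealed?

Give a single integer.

Answer: 11

Derivation:
Click 1 (1,3) count=3: revealed 1 new [(1,3)] -> total=1
Click 2 (0,3) count=2: revealed 1 new [(0,3)] -> total=2
Click 3 (2,6) count=0: revealed 8 new [(0,5) (0,6) (1,5) (1,6) (2,5) (2,6) (3,5) (3,6)] -> total=10
Click 4 (3,4) count=1: revealed 1 new [(3,4)] -> total=11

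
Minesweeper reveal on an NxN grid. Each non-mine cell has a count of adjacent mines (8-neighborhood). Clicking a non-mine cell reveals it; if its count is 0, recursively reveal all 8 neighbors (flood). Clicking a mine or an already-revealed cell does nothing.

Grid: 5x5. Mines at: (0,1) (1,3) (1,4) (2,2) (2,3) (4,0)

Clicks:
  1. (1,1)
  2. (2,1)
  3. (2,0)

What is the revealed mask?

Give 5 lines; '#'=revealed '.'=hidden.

Click 1 (1,1) count=2: revealed 1 new [(1,1)] -> total=1
Click 2 (2,1) count=1: revealed 1 new [(2,1)] -> total=2
Click 3 (2,0) count=0: revealed 4 new [(1,0) (2,0) (3,0) (3,1)] -> total=6

Answer: .....
##...
##...
##...
.....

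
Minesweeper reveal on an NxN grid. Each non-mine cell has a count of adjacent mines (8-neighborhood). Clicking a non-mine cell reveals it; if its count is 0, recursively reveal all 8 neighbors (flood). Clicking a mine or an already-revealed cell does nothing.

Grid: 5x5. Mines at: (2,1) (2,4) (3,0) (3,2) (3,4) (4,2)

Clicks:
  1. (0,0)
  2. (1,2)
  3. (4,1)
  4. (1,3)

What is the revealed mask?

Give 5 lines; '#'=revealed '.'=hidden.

Click 1 (0,0) count=0: revealed 10 new [(0,0) (0,1) (0,2) (0,3) (0,4) (1,0) (1,1) (1,2) (1,3) (1,4)] -> total=10
Click 2 (1,2) count=1: revealed 0 new [(none)] -> total=10
Click 3 (4,1) count=3: revealed 1 new [(4,1)] -> total=11
Click 4 (1,3) count=1: revealed 0 new [(none)] -> total=11

Answer: #####
#####
.....
.....
.#...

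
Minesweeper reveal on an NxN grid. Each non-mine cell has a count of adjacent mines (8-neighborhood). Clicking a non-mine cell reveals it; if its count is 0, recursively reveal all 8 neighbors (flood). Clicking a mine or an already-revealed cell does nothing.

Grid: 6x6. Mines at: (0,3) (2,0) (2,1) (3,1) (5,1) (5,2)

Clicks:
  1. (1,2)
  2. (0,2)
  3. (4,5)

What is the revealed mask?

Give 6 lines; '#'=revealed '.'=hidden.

Answer: ..#.##
..####
..####
..####
..####
...###

Derivation:
Click 1 (1,2) count=2: revealed 1 new [(1,2)] -> total=1
Click 2 (0,2) count=1: revealed 1 new [(0,2)] -> total=2
Click 3 (4,5) count=0: revealed 20 new [(0,4) (0,5) (1,3) (1,4) (1,5) (2,2) (2,3) (2,4) (2,5) (3,2) (3,3) (3,4) (3,5) (4,2) (4,3) (4,4) (4,5) (5,3) (5,4) (5,5)] -> total=22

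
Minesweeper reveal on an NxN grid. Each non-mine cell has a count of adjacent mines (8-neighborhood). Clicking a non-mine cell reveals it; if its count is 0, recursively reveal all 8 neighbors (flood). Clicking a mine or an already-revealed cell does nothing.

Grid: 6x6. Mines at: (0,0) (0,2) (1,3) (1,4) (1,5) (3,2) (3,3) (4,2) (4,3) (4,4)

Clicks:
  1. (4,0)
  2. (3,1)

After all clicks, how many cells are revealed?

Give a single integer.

Answer: 10

Derivation:
Click 1 (4,0) count=0: revealed 10 new [(1,0) (1,1) (2,0) (2,1) (3,0) (3,1) (4,0) (4,1) (5,0) (5,1)] -> total=10
Click 2 (3,1) count=2: revealed 0 new [(none)] -> total=10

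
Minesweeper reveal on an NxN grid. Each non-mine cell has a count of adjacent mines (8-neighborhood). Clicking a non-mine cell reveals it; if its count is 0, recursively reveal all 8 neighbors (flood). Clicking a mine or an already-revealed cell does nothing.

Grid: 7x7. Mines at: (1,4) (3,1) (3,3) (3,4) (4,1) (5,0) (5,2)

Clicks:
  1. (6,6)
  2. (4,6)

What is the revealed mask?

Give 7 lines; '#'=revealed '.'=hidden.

Answer: .....##
.....##
.....##
.....##
...####
...####
...####

Derivation:
Click 1 (6,6) count=0: revealed 20 new [(0,5) (0,6) (1,5) (1,6) (2,5) (2,6) (3,5) (3,6) (4,3) (4,4) (4,5) (4,6) (5,3) (5,4) (5,5) (5,6) (6,3) (6,4) (6,5) (6,6)] -> total=20
Click 2 (4,6) count=0: revealed 0 new [(none)] -> total=20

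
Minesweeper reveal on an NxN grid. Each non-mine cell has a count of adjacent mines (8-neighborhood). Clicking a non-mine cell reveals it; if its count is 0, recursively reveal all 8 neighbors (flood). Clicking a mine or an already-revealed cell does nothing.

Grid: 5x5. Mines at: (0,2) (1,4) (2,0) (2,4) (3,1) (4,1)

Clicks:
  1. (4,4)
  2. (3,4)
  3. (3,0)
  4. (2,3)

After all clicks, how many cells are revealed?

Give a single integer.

Click 1 (4,4) count=0: revealed 6 new [(3,2) (3,3) (3,4) (4,2) (4,3) (4,4)] -> total=6
Click 2 (3,4) count=1: revealed 0 new [(none)] -> total=6
Click 3 (3,0) count=3: revealed 1 new [(3,0)] -> total=7
Click 4 (2,3) count=2: revealed 1 new [(2,3)] -> total=8

Answer: 8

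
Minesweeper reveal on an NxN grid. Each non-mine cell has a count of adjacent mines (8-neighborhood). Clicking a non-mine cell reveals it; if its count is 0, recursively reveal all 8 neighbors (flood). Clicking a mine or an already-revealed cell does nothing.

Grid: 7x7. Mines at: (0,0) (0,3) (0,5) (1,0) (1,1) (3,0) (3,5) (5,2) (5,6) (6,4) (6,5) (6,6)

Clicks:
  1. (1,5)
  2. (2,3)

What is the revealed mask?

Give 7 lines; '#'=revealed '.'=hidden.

Click 1 (1,5) count=1: revealed 1 new [(1,5)] -> total=1
Click 2 (2,3) count=0: revealed 15 new [(1,2) (1,3) (1,4) (2,1) (2,2) (2,3) (2,4) (3,1) (3,2) (3,3) (3,4) (4,1) (4,2) (4,3) (4,4)] -> total=16

Answer: .......
..####.
.####..
.####..
.####..
.......
.......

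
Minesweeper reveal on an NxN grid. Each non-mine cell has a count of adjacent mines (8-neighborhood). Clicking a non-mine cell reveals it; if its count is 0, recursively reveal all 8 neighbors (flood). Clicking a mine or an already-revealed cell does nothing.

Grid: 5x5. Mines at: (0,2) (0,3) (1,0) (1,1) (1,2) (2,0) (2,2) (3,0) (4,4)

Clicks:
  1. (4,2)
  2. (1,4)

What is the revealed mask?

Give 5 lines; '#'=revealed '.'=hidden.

Answer: .....
....#
.....
.###.
.###.

Derivation:
Click 1 (4,2) count=0: revealed 6 new [(3,1) (3,2) (3,3) (4,1) (4,2) (4,3)] -> total=6
Click 2 (1,4) count=1: revealed 1 new [(1,4)] -> total=7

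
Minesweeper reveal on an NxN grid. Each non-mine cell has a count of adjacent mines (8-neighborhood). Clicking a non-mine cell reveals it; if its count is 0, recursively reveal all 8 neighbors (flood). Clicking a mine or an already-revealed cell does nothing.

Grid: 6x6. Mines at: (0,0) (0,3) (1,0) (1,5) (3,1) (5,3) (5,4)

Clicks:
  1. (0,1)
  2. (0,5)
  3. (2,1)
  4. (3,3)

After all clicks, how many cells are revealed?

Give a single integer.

Click 1 (0,1) count=2: revealed 1 new [(0,1)] -> total=1
Click 2 (0,5) count=1: revealed 1 new [(0,5)] -> total=2
Click 3 (2,1) count=2: revealed 1 new [(2,1)] -> total=3
Click 4 (3,3) count=0: revealed 15 new [(1,2) (1,3) (1,4) (2,2) (2,3) (2,4) (2,5) (3,2) (3,3) (3,4) (3,5) (4,2) (4,3) (4,4) (4,5)] -> total=18

Answer: 18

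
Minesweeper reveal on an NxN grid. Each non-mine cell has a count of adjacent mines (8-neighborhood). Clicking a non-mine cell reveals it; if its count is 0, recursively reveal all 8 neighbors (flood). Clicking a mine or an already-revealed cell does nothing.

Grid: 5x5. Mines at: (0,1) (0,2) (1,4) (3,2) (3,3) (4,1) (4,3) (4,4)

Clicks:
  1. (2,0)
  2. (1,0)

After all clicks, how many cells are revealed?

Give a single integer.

Click 1 (2,0) count=0: revealed 6 new [(1,0) (1,1) (2,0) (2,1) (3,0) (3,1)] -> total=6
Click 2 (1,0) count=1: revealed 0 new [(none)] -> total=6

Answer: 6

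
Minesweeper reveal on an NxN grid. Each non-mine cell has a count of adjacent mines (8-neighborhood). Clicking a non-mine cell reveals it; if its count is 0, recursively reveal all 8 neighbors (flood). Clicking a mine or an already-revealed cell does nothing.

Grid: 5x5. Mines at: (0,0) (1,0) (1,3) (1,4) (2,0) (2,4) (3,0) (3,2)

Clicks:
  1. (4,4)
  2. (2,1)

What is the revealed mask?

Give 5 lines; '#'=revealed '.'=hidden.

Answer: .....
.....
.#...
...##
...##

Derivation:
Click 1 (4,4) count=0: revealed 4 new [(3,3) (3,4) (4,3) (4,4)] -> total=4
Click 2 (2,1) count=4: revealed 1 new [(2,1)] -> total=5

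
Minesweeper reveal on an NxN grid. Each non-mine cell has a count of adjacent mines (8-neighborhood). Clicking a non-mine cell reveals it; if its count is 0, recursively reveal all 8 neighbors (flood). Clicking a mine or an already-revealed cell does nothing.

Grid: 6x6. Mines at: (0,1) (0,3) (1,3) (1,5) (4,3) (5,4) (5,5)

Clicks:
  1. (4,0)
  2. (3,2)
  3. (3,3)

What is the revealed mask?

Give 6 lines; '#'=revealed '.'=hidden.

Answer: ......
###...
###...
####..
###...
###...

Derivation:
Click 1 (4,0) count=0: revealed 15 new [(1,0) (1,1) (1,2) (2,0) (2,1) (2,2) (3,0) (3,1) (3,2) (4,0) (4,1) (4,2) (5,0) (5,1) (5,2)] -> total=15
Click 2 (3,2) count=1: revealed 0 new [(none)] -> total=15
Click 3 (3,3) count=1: revealed 1 new [(3,3)] -> total=16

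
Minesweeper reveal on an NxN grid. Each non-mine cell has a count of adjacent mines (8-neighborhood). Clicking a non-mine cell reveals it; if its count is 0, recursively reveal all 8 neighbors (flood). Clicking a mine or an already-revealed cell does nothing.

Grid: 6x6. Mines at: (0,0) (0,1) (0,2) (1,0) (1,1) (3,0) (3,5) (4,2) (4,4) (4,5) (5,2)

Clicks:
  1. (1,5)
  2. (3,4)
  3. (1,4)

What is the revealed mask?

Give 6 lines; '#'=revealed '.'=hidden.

Click 1 (1,5) count=0: revealed 14 new [(0,3) (0,4) (0,5) (1,2) (1,3) (1,4) (1,5) (2,2) (2,3) (2,4) (2,5) (3,2) (3,3) (3,4)] -> total=14
Click 2 (3,4) count=3: revealed 0 new [(none)] -> total=14
Click 3 (1,4) count=0: revealed 0 new [(none)] -> total=14

Answer: ...###
..####
..####
..###.
......
......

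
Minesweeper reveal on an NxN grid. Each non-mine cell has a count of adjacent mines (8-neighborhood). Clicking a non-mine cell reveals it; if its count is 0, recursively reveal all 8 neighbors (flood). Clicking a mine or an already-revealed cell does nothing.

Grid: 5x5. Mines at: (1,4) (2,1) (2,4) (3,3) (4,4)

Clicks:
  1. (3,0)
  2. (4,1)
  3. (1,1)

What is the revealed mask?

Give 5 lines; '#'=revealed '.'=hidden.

Click 1 (3,0) count=1: revealed 1 new [(3,0)] -> total=1
Click 2 (4,1) count=0: revealed 5 new [(3,1) (3,2) (4,0) (4,1) (4,2)] -> total=6
Click 3 (1,1) count=1: revealed 1 new [(1,1)] -> total=7

Answer: .....
.#...
.....
###..
###..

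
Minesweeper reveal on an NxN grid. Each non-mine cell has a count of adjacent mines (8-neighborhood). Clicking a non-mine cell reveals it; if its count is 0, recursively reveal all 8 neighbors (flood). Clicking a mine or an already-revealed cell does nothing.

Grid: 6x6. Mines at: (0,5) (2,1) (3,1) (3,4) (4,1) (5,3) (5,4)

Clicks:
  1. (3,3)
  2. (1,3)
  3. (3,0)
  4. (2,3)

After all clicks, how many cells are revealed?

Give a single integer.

Answer: 15

Derivation:
Click 1 (3,3) count=1: revealed 1 new [(3,3)] -> total=1
Click 2 (1,3) count=0: revealed 13 new [(0,0) (0,1) (0,2) (0,3) (0,4) (1,0) (1,1) (1,2) (1,3) (1,4) (2,2) (2,3) (2,4)] -> total=14
Click 3 (3,0) count=3: revealed 1 new [(3,0)] -> total=15
Click 4 (2,3) count=1: revealed 0 new [(none)] -> total=15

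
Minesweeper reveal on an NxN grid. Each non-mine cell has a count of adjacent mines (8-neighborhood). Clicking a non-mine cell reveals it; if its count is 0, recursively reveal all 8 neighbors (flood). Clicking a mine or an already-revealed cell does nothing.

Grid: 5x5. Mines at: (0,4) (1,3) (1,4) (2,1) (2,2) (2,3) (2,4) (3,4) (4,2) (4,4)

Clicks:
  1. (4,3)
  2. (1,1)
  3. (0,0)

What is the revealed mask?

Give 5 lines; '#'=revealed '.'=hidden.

Answer: ###..
###..
.....
.....
...#.

Derivation:
Click 1 (4,3) count=3: revealed 1 new [(4,3)] -> total=1
Click 2 (1,1) count=2: revealed 1 new [(1,1)] -> total=2
Click 3 (0,0) count=0: revealed 5 new [(0,0) (0,1) (0,2) (1,0) (1,2)] -> total=7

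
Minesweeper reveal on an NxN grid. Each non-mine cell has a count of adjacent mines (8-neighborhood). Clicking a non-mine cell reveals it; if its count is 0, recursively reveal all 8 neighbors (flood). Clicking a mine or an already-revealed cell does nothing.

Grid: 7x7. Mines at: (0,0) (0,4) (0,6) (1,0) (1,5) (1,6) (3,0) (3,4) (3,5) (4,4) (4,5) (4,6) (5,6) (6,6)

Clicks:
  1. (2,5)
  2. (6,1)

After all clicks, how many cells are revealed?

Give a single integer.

Answer: 29

Derivation:
Click 1 (2,5) count=4: revealed 1 new [(2,5)] -> total=1
Click 2 (6,1) count=0: revealed 28 new [(0,1) (0,2) (0,3) (1,1) (1,2) (1,3) (2,1) (2,2) (2,3) (3,1) (3,2) (3,3) (4,0) (4,1) (4,2) (4,3) (5,0) (5,1) (5,2) (5,3) (5,4) (5,5) (6,0) (6,1) (6,2) (6,3) (6,4) (6,5)] -> total=29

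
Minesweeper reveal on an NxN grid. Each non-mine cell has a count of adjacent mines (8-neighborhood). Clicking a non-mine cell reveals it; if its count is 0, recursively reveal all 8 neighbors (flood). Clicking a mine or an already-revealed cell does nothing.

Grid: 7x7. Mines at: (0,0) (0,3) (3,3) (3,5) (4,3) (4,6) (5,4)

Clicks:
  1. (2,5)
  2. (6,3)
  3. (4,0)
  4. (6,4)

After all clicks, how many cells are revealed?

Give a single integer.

Click 1 (2,5) count=1: revealed 1 new [(2,5)] -> total=1
Click 2 (6,3) count=1: revealed 1 new [(6,3)] -> total=2
Click 3 (4,0) count=0: revealed 19 new [(1,0) (1,1) (1,2) (2,0) (2,1) (2,2) (3,0) (3,1) (3,2) (4,0) (4,1) (4,2) (5,0) (5,1) (5,2) (5,3) (6,0) (6,1) (6,2)] -> total=21
Click 4 (6,4) count=1: revealed 1 new [(6,4)] -> total=22

Answer: 22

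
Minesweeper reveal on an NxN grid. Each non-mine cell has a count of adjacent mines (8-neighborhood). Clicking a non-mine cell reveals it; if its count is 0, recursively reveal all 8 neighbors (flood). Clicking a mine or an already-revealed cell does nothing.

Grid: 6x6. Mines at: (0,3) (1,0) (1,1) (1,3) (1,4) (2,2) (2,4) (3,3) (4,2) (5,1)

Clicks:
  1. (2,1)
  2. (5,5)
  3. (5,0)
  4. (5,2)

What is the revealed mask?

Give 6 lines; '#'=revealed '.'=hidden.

Answer: ......
......
.#....
....##
...###
#.####

Derivation:
Click 1 (2,1) count=3: revealed 1 new [(2,1)] -> total=1
Click 2 (5,5) count=0: revealed 8 new [(3,4) (3,5) (4,3) (4,4) (4,5) (5,3) (5,4) (5,5)] -> total=9
Click 3 (5,0) count=1: revealed 1 new [(5,0)] -> total=10
Click 4 (5,2) count=2: revealed 1 new [(5,2)] -> total=11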